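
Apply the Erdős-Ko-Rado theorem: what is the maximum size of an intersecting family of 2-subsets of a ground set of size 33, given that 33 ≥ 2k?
max |F| = C(32, 1) = 32

The Erdős-Ko-Rado theorem states: for n ≥ 2k, an intersecting family of k-subsets of an n-element set has size at most C(n − 1, k − 1), with equality for 'star' families {A ⊆ [n] : |A| = k, i ∈ A} (fix an element i). For n = 33, k = 2: C(32, 1) = 32.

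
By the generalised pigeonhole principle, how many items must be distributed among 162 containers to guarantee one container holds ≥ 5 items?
n = (5 − 1)·162 + 1 = 649

By the generalised pigeonhole principle, to guarantee some box contains ≥ r objects we need more than (r − 1) · k objects total. Threshold: n = (r − 1) · k + 1. With r = 5 and k = 162: n = 4 · 162 + 1 = 648 + 1 = 649. For n = 648 = 4 · 162, we can put exactly 4 objects in every box, avoiding 5 in any single one — so 649 is tight.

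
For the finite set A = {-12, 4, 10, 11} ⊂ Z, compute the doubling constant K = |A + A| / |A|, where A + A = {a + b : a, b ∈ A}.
K = |A + A| / |A| = 10/4 = 5/2

Enumerate A + A = {a + b : a, b ∈ A}. With |A| = 4, there are |A|^2 = 16 ordered sum pairs; collecting distinct values, A + A = {-24, -8, -2, -1, 8, 14, 15, 20, 21, 22}, so |A + A| = 10. Thus K = 10/4 = 5/2. For comparison, the minimum possible |A + A| over all 4-element sets is 2·4 − 1 = 7 (so min K = 7/4), attained only by arithmetic progressions.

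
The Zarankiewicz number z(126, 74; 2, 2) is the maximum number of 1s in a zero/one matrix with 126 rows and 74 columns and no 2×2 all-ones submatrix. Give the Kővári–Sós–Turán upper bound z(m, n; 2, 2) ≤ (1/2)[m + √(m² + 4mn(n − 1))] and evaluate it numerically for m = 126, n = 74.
z(126, 74; 2, 2) ≤ (1/2)[126 + √(126² + 4·126·74·73)] = (1/2)[126 + √2738484] = 890.4183

Kővári–Sós–Turán: let r_1, ..., r_126 be the row sums and z = Σ r_i the total number of 1s. Each pair of columns can share at most one row with both entries 1 (else a 2×2 all-ones block appears), so Σ_i C(r_i, 2) ≤ C(74, 2) = 2701. By convexity Σ_i C(r_i, 2) ≥ 126·C(z/126, 2) = z(z − 126)/(2·126), giving z² − 126z − 126·74·73 ≤ 0 and hence z ≤ (1/2)[126 + √(15876 + 4·680652)] = (1/2)[126 + √2738484] ≈ (1/2)(126 + 1654.8365) = 890.4183.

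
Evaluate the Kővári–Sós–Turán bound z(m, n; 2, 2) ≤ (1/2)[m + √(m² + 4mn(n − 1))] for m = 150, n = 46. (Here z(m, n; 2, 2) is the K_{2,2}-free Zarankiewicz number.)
z(150, 46; 2, 2) ≤ (1/2)[150 + √(150² + 4·150·46·45)] = (1/2)[150 + √1264500] = 637.2499

Kővári–Sós–Turán: let r_1, ..., r_150 be the row sums and z = Σ r_i the total number of 1s. Each pair of columns can share at most one row with both entries 1 (else a 2×2 all-ones block appears), so Σ_i C(r_i, 2) ≤ C(46, 2) = 1035. By convexity Σ_i C(r_i, 2) ≥ 150·C(z/150, 2) = z(z − 150)/(2·150), giving z² − 150z − 150·46·45 ≤ 0 and hence z ≤ (1/2)[150 + √(22500 + 4·310500)] = (1/2)[150 + √1264500] ≈ (1/2)(150 + 1124.4999) = 637.2499.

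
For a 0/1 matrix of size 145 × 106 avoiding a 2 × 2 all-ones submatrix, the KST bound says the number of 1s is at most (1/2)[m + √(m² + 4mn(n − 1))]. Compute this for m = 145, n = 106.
z(145, 106; 2, 2) ≤ (1/2)[145 + √(145² + 4·145·106·105)] = (1/2)[145 + √6476425] = 1344.9411

Kővári–Sós–Turán: let r_1, ..., r_145 be the row sums and z = Σ r_i the total number of 1s. Each pair of columns can share at most one row with both entries 1 (else a 2×2 all-ones block appears), so Σ_i C(r_i, 2) ≤ C(106, 2) = 5565. By convexity Σ_i C(r_i, 2) ≥ 145·C(z/145, 2) = z(z − 145)/(2·145), giving z² − 145z − 145·106·105 ≤ 0 and hence z ≤ (1/2)[145 + √(21025 + 4·1613850)] = (1/2)[145 + √6476425] ≈ (1/2)(145 + 2544.8821) = 1344.9411.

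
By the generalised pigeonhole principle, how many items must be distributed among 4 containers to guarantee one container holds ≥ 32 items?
n = (32 − 1)·4 + 1 = 125

By the generalised pigeonhole principle, to guarantee some box contains ≥ r objects we need more than (r − 1) · k objects total. Threshold: n = (r − 1) · k + 1. With r = 32 and k = 4: n = 31 · 4 + 1 = 124 + 1 = 125. For n = 124 = 31 · 4, we can put exactly 31 objects in every box, avoiding 32 in any single one — so 125 is tight.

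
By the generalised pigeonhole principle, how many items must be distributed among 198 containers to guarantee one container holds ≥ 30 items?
n = (30 − 1)·198 + 1 = 5743

By the generalised pigeonhole principle, to guarantee some box contains ≥ r objects we need more than (r − 1) · k objects total. Threshold: n = (r − 1) · k + 1. With r = 30 and k = 198: n = 29 · 198 + 1 = 5742 + 1 = 5743. For n = 5742 = 29 · 198, we can put exactly 29 objects in every box, avoiding 30 in any single one — so 5743 is tight.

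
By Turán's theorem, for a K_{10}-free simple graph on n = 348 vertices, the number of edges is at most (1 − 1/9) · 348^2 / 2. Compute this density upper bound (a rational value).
Turán density bound = (8/9) · 348^2/2 = 53824

Turán's theorem: ex(n, K_{r+1}) is achieved by the complete r-partite Turán graph T(n, r) with parts as balanced as possible, and is at most (1 − 1/r) · n^2/2. For r = 9, n = 348: the density bound is (8/9) · 121104/2 = 53824. The integer-valued extremum is e(T(348, 9)) = 53823, which is strictly less than the density bound 53824 since 9 ∤ 348 (the parts of T(348, 9) cannot all be equal).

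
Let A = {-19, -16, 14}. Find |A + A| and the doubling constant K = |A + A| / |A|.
K = |A + A| / |A| = 6/3 = 2

Enumerate A + A = {a + b : a, b ∈ A}. With |A| = 3, there are |A|^2 = 9 ordered sum pairs; collecting distinct values, A + A = {-38, -35, -32, -5, -2, 28}, so |A + A| = 6. Thus K = 6/3 = 2. For comparison, the minimum possible |A + A| over all 3-element sets is 2·3 − 1 = 5 (so min K = 5/3), attained only by arithmetic progressions.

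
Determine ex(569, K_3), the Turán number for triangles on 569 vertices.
ex(569, K_3) = ⌊569^2/4⌋ = 80940

Mantel (1907): a triangle-free graph on n vertices has at most ⌊n^2/4⌋ edges, with equality for the complete bipartite graph K_{⌊n/2⌋, ⌈n/2⌉}. For n = 569: ⌊569^2/4⌋ = ⌊323761/4⌋ = 80940. The extremal graph is K_{284, 285}, which has 284·285 = 80940 edges.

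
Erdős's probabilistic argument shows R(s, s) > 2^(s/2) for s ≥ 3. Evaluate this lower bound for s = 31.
2^(31/2) = 46340.95; so R(31, 31) > 46340.95

Colour each edge of K_n uniformly at random with red/blue. The expected number of monochromatic K_31 is C(n, 31) · 2 · 2^(−C(31,2)). If C(n, 31) · 2^(1 − C(31,2)) < 1, then with positive probability no monochromatic K_31 exists, so R(31, 31) > n. The standard estimate C(n, 31) ≤ n^31/31! shows this inequality holds whenever n ≤ 2^(31/2) (since 31! · 2^(C(31,2) − 1) > 2^(31^2/2) ≥ n^31). Hence R(31, 31) > 2^(31/2) = 46340.95.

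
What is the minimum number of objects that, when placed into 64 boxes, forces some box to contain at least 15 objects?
n = (15 − 1)·64 + 1 = 897

By the generalised pigeonhole principle, to guarantee some box contains ≥ r objects we need more than (r − 1) · k objects total. Threshold: n = (r − 1) · k + 1. With r = 15 and k = 64: n = 14 · 64 + 1 = 896 + 1 = 897. For n = 896 = 14 · 64, we can put exactly 14 objects in every box, avoiding 15 in any single one — so 897 is tight.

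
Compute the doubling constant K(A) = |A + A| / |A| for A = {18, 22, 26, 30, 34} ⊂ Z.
K = |A + A| / |A| = 9/5

Enumerate A + A = {a + b : a, b ∈ A}. With |A| = 5, there are |A|^2 = 25 ordered sum pairs; collecting distinct values, A + A = {36, 40, 44, 48, 52, 56, 60, 64, 68}, so |A + A| = 9. Thus K = 9/5. Here |A + A| = 2|A| − 1 = 9, the minimum possible — so K = 9/5 is minimal, which holds iff A is an arithmetic progression.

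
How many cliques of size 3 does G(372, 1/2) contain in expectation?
E[# K_3] = C(372, 3) · (1/2)^C(3, 2) = 8510740 / 2^3 = 2127685/2 = 1063842.5

For each 3-subset S of vertices (there are C(372, 3) = 8510740 such S), let X_S = 1 if S induces a K_3 (all C(3, 2) = 3 edges present). Then P(X_S = 1) = (1/2)^3 = 1/8. By linearity of expectation, E[# K_3] = C(372, 3) · (1/2)^3 = 8510740 / 8 = 2127685/2 = 1063842.5.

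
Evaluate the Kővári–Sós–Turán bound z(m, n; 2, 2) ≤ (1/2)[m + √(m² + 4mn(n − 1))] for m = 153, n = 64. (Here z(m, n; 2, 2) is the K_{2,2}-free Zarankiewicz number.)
z(153, 64; 2, 2) ≤ (1/2)[153 + √(153² + 4·153·64·63)] = (1/2)[153 + √2490993] = 865.644

Kővári–Sós–Turán: let r_1, ..., r_153 be the row sums and z = Σ r_i the total number of 1s. Each pair of columns can share at most one row with both entries 1 (else a 2×2 all-ones block appears), so Σ_i C(r_i, 2) ≤ C(64, 2) = 2016. By convexity Σ_i C(r_i, 2) ≥ 153·C(z/153, 2) = z(z − 153)/(2·153), giving z² − 153z − 153·64·63 ≤ 0 and hence z ≤ (1/2)[153 + √(23409 + 4·616896)] = (1/2)[153 + √2490993] ≈ (1/2)(153 + 1578.288) = 865.644.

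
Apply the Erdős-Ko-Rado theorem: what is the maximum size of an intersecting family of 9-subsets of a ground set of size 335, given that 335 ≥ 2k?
max |F| = C(334, 8) = 3529942966804419

The Erdős-Ko-Rado theorem states: for n ≥ 2k, an intersecting family of k-subsets of an n-element set has size at most C(n − 1, k − 1), with equality for 'star' families {A ⊆ [n] : |A| = k, i ∈ A} (fix an element i). For n = 335, k = 9: C(334, 8) = 3529942966804419.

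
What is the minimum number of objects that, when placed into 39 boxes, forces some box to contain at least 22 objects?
n = (22 − 1)·39 + 1 = 820

By the generalised pigeonhole principle, to guarantee some box contains ≥ r objects we need more than (r − 1) · k objects total. Threshold: n = (r − 1) · k + 1. With r = 22 and k = 39: n = 21 · 39 + 1 = 819 + 1 = 820. For n = 819 = 21 · 39, we can put exactly 21 objects in every box, avoiding 22 in any single one — so 820 is tight.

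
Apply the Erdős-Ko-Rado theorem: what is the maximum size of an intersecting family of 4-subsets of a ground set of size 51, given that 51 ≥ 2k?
max |F| = C(50, 3) = 19600

Erdős-Ko-Rado (1961): when n ≥ 2k, max |F| = C(n−1, k−1). The bound is attained by the star {A : i ∈ A} for any fixed i ∈ [n]. Here C(51−1, 4−1) = C(50, 3) = 19600.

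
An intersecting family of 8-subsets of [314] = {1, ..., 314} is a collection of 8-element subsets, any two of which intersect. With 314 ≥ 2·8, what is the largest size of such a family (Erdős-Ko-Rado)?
max |F| = C(313, 7) = 54580567809196

The Erdős-Ko-Rado theorem states: for n ≥ 2k, an intersecting family of k-subsets of an n-element set has size at most C(n − 1, k − 1), with equality for 'star' families {A ⊆ [n] : |A| = k, i ∈ A} (fix an element i). For n = 314, k = 8: C(313, 7) = 54580567809196.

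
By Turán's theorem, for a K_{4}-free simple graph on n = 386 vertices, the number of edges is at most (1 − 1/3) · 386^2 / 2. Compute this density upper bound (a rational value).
Turán density bound = (2/3) · 386^2/2 = 148996/3 ≈ 49665.3333

Turán's theorem: ex(n, K_{r+1}) is achieved by the complete r-partite Turán graph T(n, r) with parts as balanced as possible, and is at most (1 − 1/r) · n^2/2. For r = 3, n = 386: the density bound is (2/3) · 148996/2 = 148996/3 ≈ 49665.3333. The integer-valued extremum is e(T(386, 3)) = 49665, which is strictly less than the density bound 148996/3 since 3 ∤ 386 (the parts of T(386, 3) cannot all be equal).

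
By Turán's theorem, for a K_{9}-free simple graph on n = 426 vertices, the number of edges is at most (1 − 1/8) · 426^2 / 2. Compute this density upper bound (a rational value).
Turán density bound = (7/8) · 426^2/2 = 317583/4 ≈ 79395.75

Turán's theorem: ex(n, K_{r+1}) is achieved by the complete r-partite Turán graph T(n, r) with parts as balanced as possible, and is at most (1 − 1/r) · n^2/2. For r = 8, n = 426: the density bound is (7/8) · 181476/2 = 317583/4 ≈ 79395.75. The integer-valued extremum is e(T(426, 8)) = 79395, which is strictly less than the density bound 317583/4 since 8 ∤ 426 (the parts of T(426, 8) cannot all be equal).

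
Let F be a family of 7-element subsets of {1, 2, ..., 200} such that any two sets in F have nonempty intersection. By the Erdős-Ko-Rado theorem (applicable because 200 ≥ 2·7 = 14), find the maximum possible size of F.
max |F| = C(199, 6) = 79936367511

The Erdős-Ko-Rado theorem states: for n ≥ 2k, an intersecting family of k-subsets of an n-element set has size at most C(n − 1, k − 1), with equality for 'star' families {A ⊆ [n] : |A| = k, i ∈ A} (fix an element i). For n = 200, k = 7: C(199, 6) = 79936367511.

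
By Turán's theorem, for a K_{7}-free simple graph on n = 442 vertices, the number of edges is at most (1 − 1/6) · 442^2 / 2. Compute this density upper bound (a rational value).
Turán density bound = (5/6) · 442^2/2 = 244205/3 ≈ 81401.6667

Turán's theorem: ex(n, K_{r+1}) is achieved by the complete r-partite Turán graph T(n, r) with parts as balanced as possible, and is at most (1 − 1/r) · n^2/2. For r = 6, n = 442: the density bound is (5/6) · 195364/2 = 244205/3 ≈ 81401.6667. The integer-valued extremum is e(T(442, 6)) = 81401, which is strictly less than the density bound 244205/3 since 6 ∤ 442 (the parts of T(442, 6) cannot all be equal).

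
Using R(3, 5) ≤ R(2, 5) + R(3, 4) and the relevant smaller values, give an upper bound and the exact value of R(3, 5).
R(3, 5) ≤ R(2, 5) + R(3, 4) = 5 + 9 = 14; exact value R(3, 5) = 14.

The Erdős–Szekeres recurrence R(r, s) ≤ R(r−1, s) + R(r, s−1) applied to (r, s) = (3, 5) gives
  R(3, 5) ≤ R(2, 5) + R(3, 4) = 5 + 9 = 14.
(Recall R(2, k) = k and R is symmetric.) Here the recurrence bound is tight: a matching lower-bound construction on K_{13} shows R(3, 5) > 13, so R(3, 5) = 14 exactly.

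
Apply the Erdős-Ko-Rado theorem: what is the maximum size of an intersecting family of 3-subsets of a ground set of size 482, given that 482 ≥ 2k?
max |F| = C(481, 2) = 115440

The Erdős-Ko-Rado theorem states: for n ≥ 2k, an intersecting family of k-subsets of an n-element set has size at most C(n − 1, k − 1), with equality for 'star' families {A ⊆ [n] : |A| = k, i ∈ A} (fix an element i). For n = 482, k = 3: C(481, 2) = 115440.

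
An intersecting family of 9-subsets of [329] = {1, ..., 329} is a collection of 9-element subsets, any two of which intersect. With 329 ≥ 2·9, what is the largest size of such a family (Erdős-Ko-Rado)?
max |F| = C(328, 8) = 3048670375199865

The Erdős-Ko-Rado theorem states: for n ≥ 2k, an intersecting family of k-subsets of an n-element set has size at most C(n − 1, k − 1), with equality for 'star' families {A ⊆ [n] : |A| = k, i ∈ A} (fix an element i). For n = 329, k = 9: C(328, 8) = 3048670375199865.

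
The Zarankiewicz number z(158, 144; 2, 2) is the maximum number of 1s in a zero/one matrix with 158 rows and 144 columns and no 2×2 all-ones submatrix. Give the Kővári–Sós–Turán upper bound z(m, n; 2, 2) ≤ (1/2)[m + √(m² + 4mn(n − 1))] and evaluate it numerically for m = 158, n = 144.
z(158, 144; 2, 2) ≤ (1/2)[158 + √(158² + 4·158·144·143)] = (1/2)[158 + √13039108] = 1884.4853

Kővári–Sós–Turán: let r_1, ..., r_158 be the row sums and z = Σ r_i the total number of 1s. Each pair of columns can share at most one row with both entries 1 (else a 2×2 all-ones block appears), so Σ_i C(r_i, 2) ≤ C(144, 2) = 10296. By convexity Σ_i C(r_i, 2) ≥ 158·C(z/158, 2) = z(z − 158)/(2·158), giving z² − 158z − 158·144·143 ≤ 0 and hence z ≤ (1/2)[158 + √(24964 + 4·3253536)] = (1/2)[158 + √13039108] ≈ (1/2)(158 + 3610.9705) = 1884.4853.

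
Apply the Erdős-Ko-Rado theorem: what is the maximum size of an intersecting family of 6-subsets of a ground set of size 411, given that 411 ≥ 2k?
max |F| = C(410, 5) = 94212065332

The Erdős-Ko-Rado theorem states: for n ≥ 2k, an intersecting family of k-subsets of an n-element set has size at most C(n − 1, k − 1), with equality for 'star' families {A ⊆ [n] : |A| = k, i ∈ A} (fix an element i). For n = 411, k = 6: C(410, 5) = 94212065332.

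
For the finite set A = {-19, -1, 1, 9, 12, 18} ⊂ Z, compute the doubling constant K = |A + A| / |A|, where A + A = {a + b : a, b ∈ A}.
K = |A + A| / |A| = 21/6 = 7/2

Enumerate A + A = {a + b : a, b ∈ A}. With |A| = 6, there are |A|^2 = 36 ordered sum pairs; collecting distinct values, A + A = {-38, -20, -18, -10, -7, -2, -1, 0, 2, 8, 10, 11, 13, 17, 18, 19, 21, 24, 27, 30, 36}, so |A + A| = 21. Thus K = 21/6 = 7/2. For comparison, the minimum possible |A + A| over all 6-element sets is 2·6 − 1 = 11 (so min K = 11/6), attained only by arithmetic progressions.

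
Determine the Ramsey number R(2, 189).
R(2, 189) = 189

R(2, k) = k for all k ≥ 2: in a 2-colouring of K_k, either some edge is red (a red K_2) or all edges are blue (a blue K_k). And K_{188} coloured all-blue has no blue K_189, so R(2, 189) > 188. Hence R(2, 189) = 189.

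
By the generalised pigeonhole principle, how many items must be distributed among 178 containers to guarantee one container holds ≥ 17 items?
n = (17 − 1)·178 + 1 = 2849

By the generalised pigeonhole principle, to guarantee some box contains ≥ r objects we need more than (r − 1) · k objects total. Threshold: n = (r − 1) · k + 1. With r = 17 and k = 178: n = 16 · 178 + 1 = 2848 + 1 = 2849. For n = 2848 = 16 · 178, we can put exactly 16 objects in every box, avoiding 17 in any single one — so 2849 is tight.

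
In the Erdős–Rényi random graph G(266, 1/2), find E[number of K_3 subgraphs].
E[# K_3] = C(266, 3) · (1/2)^C(3, 2) = 3101560 / 2^3 = 387695

For each 3-subset S of vertices (there are C(266, 3) = 3101560 such S), let X_S = 1 if S induces a K_3 (all C(3, 2) = 3 edges present). Then P(X_S = 1) = (1/2)^3 = 1/8. By linearity of expectation, E[# K_3] = C(266, 3) · (1/2)^3 = 3101560 / 8 = 387695.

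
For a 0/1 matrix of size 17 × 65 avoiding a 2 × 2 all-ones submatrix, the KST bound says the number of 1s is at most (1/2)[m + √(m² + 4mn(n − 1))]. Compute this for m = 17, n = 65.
z(17, 65; 2, 2) ≤ (1/2)[17 + √(17² + 4·17·65·64)] = (1/2)[17 + √283169] = 274.5681

Kővári–Sós–Turán: let r_1, ..., r_17 be the row sums and z = Σ r_i the total number of 1s. Each pair of columns can share at most one row with both entries 1 (else a 2×2 all-ones block appears), so Σ_i C(r_i, 2) ≤ C(65, 2) = 2080. By convexity Σ_i C(r_i, 2) ≥ 17·C(z/17, 2) = z(z − 17)/(2·17), giving z² − 17z − 17·65·64 ≤ 0 and hence z ≤ (1/2)[17 + √(289 + 4·70720)] = (1/2)[17 + √283169] ≈ (1/2)(17 + 532.1363) = 274.5681.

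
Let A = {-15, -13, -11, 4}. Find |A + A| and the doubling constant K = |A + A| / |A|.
K = |A + A| / |A| = 9/4

Enumerate A + A = {a + b : a, b ∈ A}. With |A| = 4, there are |A|^2 = 16 ordered sum pairs; collecting distinct values, A + A = {-30, -28, -26, -24, -22, -11, -9, -7, 8}, so |A + A| = 9. Thus K = 9/4. For comparison, the minimum possible |A + A| over all 4-element sets is 2·4 − 1 = 7 (so min K = 7/4), attained only by arithmetic progressions.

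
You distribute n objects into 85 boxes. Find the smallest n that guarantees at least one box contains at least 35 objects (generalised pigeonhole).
n = (35 − 1)·85 + 1 = 2891

By the generalised pigeonhole principle, to guarantee some box contains ≥ r objects we need more than (r − 1) · k objects total. Threshold: n = (r − 1) · k + 1. With r = 35 and k = 85: n = 34 · 85 + 1 = 2890 + 1 = 2891. For n = 2890 = 34 · 85, we can put exactly 34 objects in every box, avoiding 35 in any single one — so 2891 is tight.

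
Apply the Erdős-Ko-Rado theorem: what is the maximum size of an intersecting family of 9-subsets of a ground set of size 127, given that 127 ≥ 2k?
max |F| = C(126, 8) = 1255914977625

The Erdős-Ko-Rado theorem states: for n ≥ 2k, an intersecting family of k-subsets of an n-element set has size at most C(n − 1, k − 1), with equality for 'star' families {A ⊆ [n] : |A| = k, i ∈ A} (fix an element i). For n = 127, k = 9: C(126, 8) = 1255914977625.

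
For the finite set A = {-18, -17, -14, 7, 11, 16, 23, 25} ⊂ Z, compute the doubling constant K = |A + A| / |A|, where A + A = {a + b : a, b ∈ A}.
K = |A + A| / |A| = 34/8 = 17/4

Enumerate A + A = {a + b : a, b ∈ A}. With |A| = 8, there are |A|^2 = 64 ordered sum pairs; collecting distinct values, A + A = {-36, -35, -34, -32, -31, -28, -11, -10, -7, -6, -3, -2, -1, 2, 5, 6, 7, 8, 9, 11, 14, 18, 22, 23, 27, 30, 32, 34, 36, 39, 41, 46, 48, 50}, so |A + A| = 34. Thus K = 34/8 = 17/4. For comparison, the minimum possible |A + A| over all 8-element sets is 2·8 − 1 = 15 (so min K = 15/8), attained only by arithmetic progressions.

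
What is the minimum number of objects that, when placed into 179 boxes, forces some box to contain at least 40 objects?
n = (40 − 1)·179 + 1 = 6982

By the generalised pigeonhole principle, to guarantee some box contains ≥ r objects we need more than (r − 1) · k objects total. Threshold: n = (r − 1) · k + 1. With r = 40 and k = 179: n = 39 · 179 + 1 = 6981 + 1 = 6982. For n = 6981 = 39 · 179, we can put exactly 39 objects in every box, avoiding 40 in any single one — so 6982 is tight.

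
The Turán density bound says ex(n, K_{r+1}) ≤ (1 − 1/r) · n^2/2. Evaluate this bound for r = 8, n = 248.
Turán density bound = (7/8) · 248^2/2 = 26908

Turán's theorem: ex(n, K_{r+1}) is achieved by the complete r-partite Turán graph T(n, r) with parts as balanced as possible, and is at most (1 − 1/r) · n^2/2. For r = 8, n = 248: the density bound is (7/8) · 61504/2 = 26908. Since 8 ∣ 248, the Turán graph T(248, 8) has parts of equal size 31, and its edge count e(T(248, 8)) = 26908 attains the density bound exactly.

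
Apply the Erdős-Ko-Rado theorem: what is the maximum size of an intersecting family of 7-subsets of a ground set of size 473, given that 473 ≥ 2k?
max |F| = C(472, 6) = 14875235279268

Erdős-Ko-Rado (1961): when n ≥ 2k, max |F| = C(n−1, k−1). The bound is attained by the star {A : i ∈ A} for any fixed i ∈ [n]. Here C(473−1, 7−1) = C(472, 6) = 14875235279268.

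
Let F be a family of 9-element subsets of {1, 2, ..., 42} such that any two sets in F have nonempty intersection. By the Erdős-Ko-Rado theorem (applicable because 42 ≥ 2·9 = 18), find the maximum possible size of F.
max |F| = C(41, 8) = 95548245

Erdős-Ko-Rado (1961): when n ≥ 2k, max |F| = C(n−1, k−1). The bound is attained by the star {A : i ∈ A} for any fixed i ∈ [n]. Here C(42−1, 9−1) = C(41, 8) = 95548245.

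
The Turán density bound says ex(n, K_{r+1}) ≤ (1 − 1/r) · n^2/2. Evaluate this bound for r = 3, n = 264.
Turán density bound = (2/3) · 264^2/2 = 23232

Turán's theorem: ex(n, K_{r+1}) is achieved by the complete r-partite Turán graph T(n, r) with parts as balanced as possible, and is at most (1 − 1/r) · n^2/2. For r = 3, n = 264: the density bound is (2/3) · 69696/2 = 23232. Since 3 ∣ 264, the Turán graph T(264, 3) has parts of equal size 88, and its edge count e(T(264, 3)) = 23232 attains the density bound exactly.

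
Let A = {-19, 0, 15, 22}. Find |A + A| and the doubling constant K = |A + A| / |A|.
K = |A + A| / |A| = 10/4 = 5/2

Enumerate A + A = {a + b : a, b ∈ A}. With |A| = 4, there are |A|^2 = 16 ordered sum pairs; collecting distinct values, A + A = {-38, -19, -4, 0, 3, 15, 22, 30, 37, 44}, so |A + A| = 10. Thus K = 10/4 = 5/2. For comparison, the minimum possible |A + A| over all 4-element sets is 2·4 − 1 = 7 (so min K = 7/4), attained only by arithmetic progressions.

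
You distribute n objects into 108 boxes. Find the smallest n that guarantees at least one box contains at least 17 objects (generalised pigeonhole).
n = (17 − 1)·108 + 1 = 1729

By the generalised pigeonhole principle, to guarantee some box contains ≥ r objects we need more than (r − 1) · k objects total. Threshold: n = (r − 1) · k + 1. With r = 17 and k = 108: n = 16 · 108 + 1 = 1728 + 1 = 1729. For n = 1728 = 16 · 108, we can put exactly 16 objects in every box, avoiding 17 in any single one — so 1729 is tight.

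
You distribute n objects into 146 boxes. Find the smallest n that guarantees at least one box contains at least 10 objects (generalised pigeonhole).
n = (10 − 1)·146 + 1 = 1315

By the generalised pigeonhole principle, to guarantee some box contains ≥ r objects we need more than (r − 1) · k objects total. Threshold: n = (r − 1) · k + 1. With r = 10 and k = 146: n = 9 · 146 + 1 = 1314 + 1 = 1315. For n = 1314 = 9 · 146, we can put exactly 9 objects in every box, avoiding 10 in any single one — so 1315 is tight.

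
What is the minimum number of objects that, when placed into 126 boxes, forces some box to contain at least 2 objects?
n = (2 − 1)·126 + 1 = 127

By the generalised pigeonhole principle, to guarantee some box contains ≥ r objects we need more than (r − 1) · k objects total. Threshold: n = (r − 1) · k + 1. With r = 2 and k = 126: n = 1 · 126 + 1 = 126 + 1 = 127. For n = 126 = 1 · 126, we can put exactly 1 objects in every box, avoiding 2 in any single one — so 127 is tight.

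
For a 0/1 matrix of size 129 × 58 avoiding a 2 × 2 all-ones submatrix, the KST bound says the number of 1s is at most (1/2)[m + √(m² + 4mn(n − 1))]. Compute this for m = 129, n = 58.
z(129, 58; 2, 2) ≤ (1/2)[129 + √(129² + 4·129·58·57)] = (1/2)[129 + √1722537] = 720.7273

Kővári–Sós–Turán: let r_1, ..., r_129 be the row sums and z = Σ r_i the total number of 1s. Each pair of columns can share at most one row with both entries 1 (else a 2×2 all-ones block appears), so Σ_i C(r_i, 2) ≤ C(58, 2) = 1653. By convexity Σ_i C(r_i, 2) ≥ 129·C(z/129, 2) = z(z − 129)/(2·129), giving z² − 129z − 129·58·57 ≤ 0 and hence z ≤ (1/2)[129 + √(16641 + 4·426474)] = (1/2)[129 + √1722537] ≈ (1/2)(129 + 1312.4546) = 720.7273.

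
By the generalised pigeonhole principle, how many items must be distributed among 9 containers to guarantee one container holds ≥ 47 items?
n = (47 − 1)·9 + 1 = 415

By the generalised pigeonhole principle, to guarantee some box contains ≥ r objects we need more than (r − 1) · k objects total. Threshold: n = (r − 1) · k + 1. With r = 47 and k = 9: n = 46 · 9 + 1 = 414 + 1 = 415. For n = 414 = 46 · 9, we can put exactly 46 objects in every box, avoiding 47 in any single one — so 415 is tight.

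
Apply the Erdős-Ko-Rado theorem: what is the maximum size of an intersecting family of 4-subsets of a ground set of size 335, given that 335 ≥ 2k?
max |F| = C(334, 3) = 6154284

Erdős-Ko-Rado (1961): when n ≥ 2k, max |F| = C(n−1, k−1). The bound is attained by the star {A : i ∈ A} for any fixed i ∈ [n]. Here C(335−1, 4−1) = C(334, 3) = 6154284.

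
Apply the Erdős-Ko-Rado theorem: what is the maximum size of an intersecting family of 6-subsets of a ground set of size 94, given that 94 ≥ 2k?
max |F| = C(93, 5) = 51971283

The Erdős-Ko-Rado theorem states: for n ≥ 2k, an intersecting family of k-subsets of an n-element set has size at most C(n − 1, k − 1), with equality for 'star' families {A ⊆ [n] : |A| = k, i ∈ A} (fix an element i). For n = 94, k = 6: C(93, 5) = 51971283.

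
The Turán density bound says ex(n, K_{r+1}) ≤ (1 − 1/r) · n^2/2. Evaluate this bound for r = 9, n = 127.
Turán density bound = (8/9) · 127^2/2 = 64516/9 ≈ 7168.4444

Turán's theorem: ex(n, K_{r+1}) is achieved by the complete r-partite Turán graph T(n, r) with parts as balanced as possible, and is at most (1 − 1/r) · n^2/2. For r = 9, n = 127: the density bound is (8/9) · 16129/2 = 64516/9 ≈ 7168.4444. The integer-valued extremum is e(T(127, 9)) = 7168, which is strictly less than the density bound 64516/9 since 9 ∤ 127 (the parts of T(127, 9) cannot all be equal).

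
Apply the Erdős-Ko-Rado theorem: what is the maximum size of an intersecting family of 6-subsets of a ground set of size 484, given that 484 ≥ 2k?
max |F| = C(483, 5) = 214553078376

The Erdős-Ko-Rado theorem states: for n ≥ 2k, an intersecting family of k-subsets of an n-element set has size at most C(n − 1, k − 1), with equality for 'star' families {A ⊆ [n] : |A| = k, i ∈ A} (fix an element i). For n = 484, k = 6: C(483, 5) = 214553078376.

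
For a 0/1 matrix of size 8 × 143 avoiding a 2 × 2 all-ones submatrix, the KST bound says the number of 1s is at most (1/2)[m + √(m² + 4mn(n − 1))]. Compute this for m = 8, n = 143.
z(8, 143; 2, 2) ≤ (1/2)[8 + √(8² + 4·8·143·142)] = (1/2)[8 + √649856] = 407.0682

Kővári–Sós–Turán: let r_1, ..., r_8 be the row sums and z = Σ r_i the total number of 1s. Each pair of columns can share at most one row with both entries 1 (else a 2×2 all-ones block appears), so Σ_i C(r_i, 2) ≤ C(143, 2) = 10153. By convexity Σ_i C(r_i, 2) ≥ 8·C(z/8, 2) = z(z − 8)/(2·8), giving z² − 8z − 8·143·142 ≤ 0 and hence z ≤ (1/2)[8 + √(64 + 4·162448)] = (1/2)[8 + √649856] ≈ (1/2)(8 + 806.1365) = 407.0682.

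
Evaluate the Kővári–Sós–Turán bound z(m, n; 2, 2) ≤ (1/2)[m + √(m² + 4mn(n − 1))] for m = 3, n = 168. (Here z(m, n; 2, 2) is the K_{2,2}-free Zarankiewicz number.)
z(3, 168; 2, 2) ≤ (1/2)[3 + √(3² + 4·3·168·167)] = (1/2)[3 + √336681] = 291.6211

Kővári–Sós–Turán: let r_1, ..., r_3 be the row sums and z = Σ r_i the total number of 1s. Each pair of columns can share at most one row with both entries 1 (else a 2×2 all-ones block appears), so Σ_i C(r_i, 2) ≤ C(168, 2) = 14028. By convexity Σ_i C(r_i, 2) ≥ 3·C(z/3, 2) = z(z − 3)/(2·3), giving z² − 3z − 3·168·167 ≤ 0 and hence z ≤ (1/2)[3 + √(9 + 4·84168)] = (1/2)[3 + √336681] ≈ (1/2)(3 + 580.2422) = 291.6211.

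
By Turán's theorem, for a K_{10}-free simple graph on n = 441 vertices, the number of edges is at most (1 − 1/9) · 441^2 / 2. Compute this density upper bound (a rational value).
Turán density bound = (8/9) · 441^2/2 = 86436

Turán's theorem: ex(n, K_{r+1}) is achieved by the complete r-partite Turán graph T(n, r) with parts as balanced as possible, and is at most (1 − 1/r) · n^2/2. For r = 9, n = 441: the density bound is (8/9) · 194481/2 = 86436. Since 9 ∣ 441, the Turán graph T(441, 9) has parts of equal size 49, and its edge count e(T(441, 9)) = 86436 attains the density bound exactly.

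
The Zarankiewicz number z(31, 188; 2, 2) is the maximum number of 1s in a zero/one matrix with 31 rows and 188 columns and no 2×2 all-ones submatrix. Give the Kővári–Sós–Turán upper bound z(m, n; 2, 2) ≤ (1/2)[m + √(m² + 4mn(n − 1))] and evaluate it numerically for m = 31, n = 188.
z(31, 188; 2, 2) ≤ (1/2)[31 + √(31² + 4·31·188·187)] = (1/2)[31 + √4360305] = 1059.5672

Kővári–Sós–Turán: let r_1, ..., r_31 be the row sums and z = Σ r_i the total number of 1s. Each pair of columns can share at most one row with both entries 1 (else a 2×2 all-ones block appears), so Σ_i C(r_i, 2) ≤ C(188, 2) = 17578. By convexity Σ_i C(r_i, 2) ≥ 31·C(z/31, 2) = z(z − 31)/(2·31), giving z² − 31z − 31·188·187 ≤ 0 and hence z ≤ (1/2)[31 + √(961 + 4·1089836)] = (1/2)[31 + √4360305] ≈ (1/2)(31 + 2088.1343) = 1059.5672.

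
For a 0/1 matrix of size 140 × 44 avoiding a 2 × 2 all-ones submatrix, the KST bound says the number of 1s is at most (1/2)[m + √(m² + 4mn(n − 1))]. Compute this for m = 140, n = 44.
z(140, 44; 2, 2) ≤ (1/2)[140 + √(140² + 4·140·44·43)] = (1/2)[140 + √1079120] = 589.4035

Kővári–Sós–Turán: let r_1, ..., r_140 be the row sums and z = Σ r_i the total number of 1s. Each pair of columns can share at most one row with both entries 1 (else a 2×2 all-ones block appears), so Σ_i C(r_i, 2) ≤ C(44, 2) = 946. By convexity Σ_i C(r_i, 2) ≥ 140·C(z/140, 2) = z(z − 140)/(2·140), giving z² − 140z − 140·44·43 ≤ 0 and hence z ≤ (1/2)[140 + √(19600 + 4·264880)] = (1/2)[140 + √1079120] ≈ (1/2)(140 + 1038.807) = 589.4035.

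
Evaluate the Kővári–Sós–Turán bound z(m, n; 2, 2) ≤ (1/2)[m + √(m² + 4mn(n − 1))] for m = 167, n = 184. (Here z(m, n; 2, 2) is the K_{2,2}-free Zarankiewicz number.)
z(167, 184; 2, 2) ≤ (1/2)[167 + √(167² + 4·167·184·183)] = (1/2)[167 + √22520785] = 2456.3035

Kővári–Sós–Turán: let r_1, ..., r_167 be the row sums and z = Σ r_i the total number of 1s. Each pair of columns can share at most one row with both entries 1 (else a 2×2 all-ones block appears), so Σ_i C(r_i, 2) ≤ C(184, 2) = 16836. By convexity Σ_i C(r_i, 2) ≥ 167·C(z/167, 2) = z(z − 167)/(2·167), giving z² − 167z − 167·184·183 ≤ 0 and hence z ≤ (1/2)[167 + √(27889 + 4·5623224)] = (1/2)[167 + √22520785] ≈ (1/2)(167 + 4745.6069) = 2456.3035.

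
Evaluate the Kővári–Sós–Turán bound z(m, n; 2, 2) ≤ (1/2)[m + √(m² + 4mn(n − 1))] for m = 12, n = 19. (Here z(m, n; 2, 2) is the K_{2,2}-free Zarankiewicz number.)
z(12, 19; 2, 2) ≤ (1/2)[12 + √(12² + 4·12·19·18)] = (1/2)[12 + √16560] = 70.3428

Kővári–Sós–Turán: let r_1, ..., r_12 be the row sums and z = Σ r_i the total number of 1s. Each pair of columns can share at most one row with both entries 1 (else a 2×2 all-ones block appears), so Σ_i C(r_i, 2) ≤ C(19, 2) = 171. By convexity Σ_i C(r_i, 2) ≥ 12·C(z/12, 2) = z(z − 12)/(2·12), giving z² − 12z − 12·19·18 ≤ 0 and hence z ≤ (1/2)[12 + √(144 + 4·4104)] = (1/2)[12 + √16560] ≈ (1/2)(12 + 128.6857) = 70.3428.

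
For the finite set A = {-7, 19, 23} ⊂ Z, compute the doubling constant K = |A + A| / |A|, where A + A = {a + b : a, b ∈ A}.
K = |A + A| / |A| = 6/3 = 2

Enumerate A + A = {a + b : a, b ∈ A}. With |A| = 3, there are |A|^2 = 9 ordered sum pairs; collecting distinct values, A + A = {-14, 12, 16, 38, 42, 46}, so |A + A| = 6. Thus K = 6/3 = 2. For comparison, the minimum possible |A + A| over all 3-element sets is 2·3 − 1 = 5 (so min K = 5/3), attained only by arithmetic progressions.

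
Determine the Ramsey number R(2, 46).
R(2, 46) = 46

R(2, k) = k for all k ≥ 2: in a 2-colouring of K_k, either some edge is red (a red K_2) or all edges are blue (a blue K_k). And K_{45} coloured all-blue has no blue K_46, so R(2, 46) > 45. Hence R(2, 46) = 46.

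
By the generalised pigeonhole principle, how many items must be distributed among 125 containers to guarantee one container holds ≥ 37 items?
n = (37 − 1)·125 + 1 = 4501

By the generalised pigeonhole principle, to guarantee some box contains ≥ r objects we need more than (r − 1) · k objects total. Threshold: n = (r − 1) · k + 1. With r = 37 and k = 125: n = 36 · 125 + 1 = 4500 + 1 = 4501. For n = 4500 = 36 · 125, we can put exactly 36 objects in every box, avoiding 37 in any single one — so 4501 is tight.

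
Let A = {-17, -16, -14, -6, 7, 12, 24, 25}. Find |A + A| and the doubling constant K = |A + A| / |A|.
K = |A + A| / |A| = 34/8 = 17/4

Enumerate A + A = {a + b : a, b ∈ A}. With |A| = 8, there are |A|^2 = 64 ordered sum pairs; collecting distinct values, A + A = {-34, -33, -32, -31, -30, -28, -23, -22, -20, -12, -10, -9, -7, -5, -4, -2, 1, 6, 7, 8, 9, 10, 11, 14, 18, 19, 24, 31, 32, 36, 37, 48, 49, 50}, so |A + A| = 34. Thus K = 34/8 = 17/4. For comparison, the minimum possible |A + A| over all 8-element sets is 2·8 − 1 = 15 (so min K = 15/8), attained only by arithmetic progressions.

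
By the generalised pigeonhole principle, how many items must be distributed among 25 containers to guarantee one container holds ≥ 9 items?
n = (9 − 1)·25 + 1 = 201

By the generalised pigeonhole principle, to guarantee some box contains ≥ r objects we need more than (r − 1) · k objects total. Threshold: n = (r − 1) · k + 1. With r = 9 and k = 25: n = 8 · 25 + 1 = 200 + 1 = 201. For n = 200 = 8 · 25, we can put exactly 8 objects in every box, avoiding 9 in any single one — so 201 is tight.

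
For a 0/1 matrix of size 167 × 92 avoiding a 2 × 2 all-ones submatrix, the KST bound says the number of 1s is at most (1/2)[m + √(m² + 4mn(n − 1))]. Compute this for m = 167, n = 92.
z(167, 92; 2, 2) ≤ (1/2)[167 + √(167² + 4·167·92·91)] = (1/2)[167 + √5620385] = 1268.8676

Kővári–Sós–Turán: let r_1, ..., r_167 be the row sums and z = Σ r_i the total number of 1s. Each pair of columns can share at most one row with both entries 1 (else a 2×2 all-ones block appears), so Σ_i C(r_i, 2) ≤ C(92, 2) = 4186. By convexity Σ_i C(r_i, 2) ≥ 167·C(z/167, 2) = z(z − 167)/(2·167), giving z² − 167z − 167·92·91 ≤ 0 and hence z ≤ (1/2)[167 + √(27889 + 4·1398124)] = (1/2)[167 + √5620385] ≈ (1/2)(167 + 2370.7351) = 1268.8676.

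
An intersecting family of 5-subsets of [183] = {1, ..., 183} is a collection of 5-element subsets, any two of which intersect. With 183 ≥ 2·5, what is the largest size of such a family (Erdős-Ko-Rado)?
max |F| = C(182, 4) = 44224635

The Erdős-Ko-Rado theorem states: for n ≥ 2k, an intersecting family of k-subsets of an n-element set has size at most C(n − 1, k − 1), with equality for 'star' families {A ⊆ [n] : |A| = k, i ∈ A} (fix an element i). For n = 183, k = 5: C(182, 4) = 44224635.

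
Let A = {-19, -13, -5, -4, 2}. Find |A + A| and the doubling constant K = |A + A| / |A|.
K = |A + A| / |A| = 14/5

Enumerate A + A = {a + b : a, b ∈ A}. With |A| = 5, there are |A|^2 = 25 ordered sum pairs; collecting distinct values, A + A = {-38, -32, -26, -24, -23, -18, -17, -11, -10, -9, -8, -3, -2, 4}, so |A + A| = 14. Thus K = 14/5. For comparison, the minimum possible |A + A| over all 5-element sets is 2·5 − 1 = 9 (so min K = 9/5), attained only by arithmetic progressions.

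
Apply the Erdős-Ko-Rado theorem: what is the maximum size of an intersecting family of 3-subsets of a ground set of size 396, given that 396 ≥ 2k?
max |F| = C(395, 2) = 77815

Erdős-Ko-Rado (1961): when n ≥ 2k, max |F| = C(n−1, k−1). The bound is attained by the star {A : i ∈ A} for any fixed i ∈ [n]. Here C(396−1, 3−1) = C(395, 2) = 77815.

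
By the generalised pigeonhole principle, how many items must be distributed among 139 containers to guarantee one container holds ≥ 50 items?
n = (50 − 1)·139 + 1 = 6812

By the generalised pigeonhole principle, to guarantee some box contains ≥ r objects we need more than (r − 1) · k objects total. Threshold: n = (r − 1) · k + 1. With r = 50 and k = 139: n = 49 · 139 + 1 = 6811 + 1 = 6812. For n = 6811 = 49 · 139, we can put exactly 49 objects in every box, avoiding 50 in any single one — so 6812 is tight.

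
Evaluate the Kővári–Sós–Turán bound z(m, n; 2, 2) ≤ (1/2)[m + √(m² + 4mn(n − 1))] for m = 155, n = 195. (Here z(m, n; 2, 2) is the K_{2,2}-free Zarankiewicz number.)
z(155, 195; 2, 2) ≤ (1/2)[155 + √(155² + 4·155·195·194)] = (1/2)[155 + √23478625] = 2500.2373

Kővári–Sós–Turán: let r_1, ..., r_155 be the row sums and z = Σ r_i the total number of 1s. Each pair of columns can share at most one row with both entries 1 (else a 2×2 all-ones block appears), so Σ_i C(r_i, 2) ≤ C(195, 2) = 18915. By convexity Σ_i C(r_i, 2) ≥ 155·C(z/155, 2) = z(z − 155)/(2·155), giving z² − 155z − 155·195·194 ≤ 0 and hence z ≤ (1/2)[155 + √(24025 + 4·5863650)] = (1/2)[155 + √23478625] ≈ (1/2)(155 + 4845.4747) = 2500.2373.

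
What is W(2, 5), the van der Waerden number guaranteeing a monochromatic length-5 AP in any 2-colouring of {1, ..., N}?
W(2, 5) = 178

This is a classical value, W(2, 5) = 178, established by combining an explicit 2-colouring of {1, ..., 177} with no monochromatic 5-AP (giving the lower bound W(2, 5) > 177) and a finite case analysis / exhaustive computer search showing every 2-colouring of {1, ..., 178} has such an AP.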